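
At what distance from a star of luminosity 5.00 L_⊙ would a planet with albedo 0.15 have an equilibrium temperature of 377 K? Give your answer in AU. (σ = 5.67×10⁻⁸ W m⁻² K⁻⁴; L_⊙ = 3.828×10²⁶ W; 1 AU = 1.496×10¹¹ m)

d ≈ 1.12 AU

L = 5.00 × 3.828×10²⁶ = 1.91×10²⁷ W.
From T_eq⁴ = L(1−A)/(16πσd²): d = √[L(1−A)/(16πσT_eq⁴)].
d = √[1.91×10²⁷ × 0.85 / (16π × 5.67×10⁻⁸ × (377)⁴)] = 1.68×10¹¹ m = 1.12 AU.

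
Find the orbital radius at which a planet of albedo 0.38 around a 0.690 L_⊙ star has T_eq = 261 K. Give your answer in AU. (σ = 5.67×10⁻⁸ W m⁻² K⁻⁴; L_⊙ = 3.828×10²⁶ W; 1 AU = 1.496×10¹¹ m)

d ≈ 0.744 AU

L = 0.690 × 3.828×10²⁶ = 2.64×10²⁶ W.
From T_eq⁴ = L(1−A)/(16πσd²): d = √[L(1−A)/(16πσT_eq⁴)].
d = √[2.64×10²⁶ × 0.62 / (16π × 5.67×10⁻⁸ × (261)⁴)] = 1.11×10¹¹ m = 0.744 AU.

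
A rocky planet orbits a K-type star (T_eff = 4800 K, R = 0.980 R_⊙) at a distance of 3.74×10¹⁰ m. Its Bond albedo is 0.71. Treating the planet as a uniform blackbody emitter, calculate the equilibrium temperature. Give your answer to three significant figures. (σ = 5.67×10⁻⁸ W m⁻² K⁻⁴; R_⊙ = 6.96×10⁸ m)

T_eq ≈ 336 K

R_⋆ = 0.980 × 6.96×10⁸ = 6.82×10⁸ m.
L = 4πR_⋆²σT_⋆⁴ = 4π(6.82×10⁸)² × 5.67×10⁻⁸ × (4800)⁴ = 1.76×10²⁶ W.
S = L/(4πd²) = 1.00×10⁴ W m⁻².
Energy balance: absorbed = emitted ⇒ πR²·S(1−A) = 4πR²·σT_eq⁴, so T_eq⁴ = S(1−A)/(4σ).
T_eq = [1.00×10⁴ × 0.29 / (4 × 5.67×10⁻⁸)]^(1/4) = (1.28×10¹⁰)^(1/4) = 336 K.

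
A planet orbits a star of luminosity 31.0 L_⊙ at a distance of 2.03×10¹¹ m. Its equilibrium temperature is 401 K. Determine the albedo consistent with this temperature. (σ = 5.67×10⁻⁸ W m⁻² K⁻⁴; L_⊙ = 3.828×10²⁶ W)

A ≈ 0.74

L = 31.0 × 3.828×10²⁶ = 1.19×10²⁸ W.
Flux: S = L/(4πd²) = 1.19×10²⁸/(4π×(2.03×10¹¹)²) = 2.29×10⁴ W m⁻².
From T_eq⁴ = S(1−A)/(4σ): 1−A = 4σT_eq⁴/S.
1−A = 4 × 5.67×10⁻⁸ × (401)⁴ / 2.29×10⁴ = 0.256.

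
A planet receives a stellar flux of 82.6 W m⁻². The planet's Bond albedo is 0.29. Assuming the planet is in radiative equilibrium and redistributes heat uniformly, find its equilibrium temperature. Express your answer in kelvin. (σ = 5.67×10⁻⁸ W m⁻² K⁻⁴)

Energy balance: absorbed = emitted ⇒ πR²·S(1−A) = 4πR²·σT_eq⁴, so T_eq⁴ = S(1−A)/(4σ).
T_eq = [82.6 × 0.71 / (4 × 5.67×10⁻⁸)]^(1/4) = (2.59×10⁸)^(1/4) = 127 K.

T_eq ≈ 127 K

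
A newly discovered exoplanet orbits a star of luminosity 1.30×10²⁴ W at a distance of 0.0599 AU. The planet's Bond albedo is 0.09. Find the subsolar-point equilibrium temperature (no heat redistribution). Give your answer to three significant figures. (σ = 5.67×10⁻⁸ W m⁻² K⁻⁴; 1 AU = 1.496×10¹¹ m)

d = 0.0599 AU = 8.96×10⁹ m.
Flux: S = L/(4πd²) = 1.30×10²⁴/(4π×(8.96×10⁹)²) = 1290 W m⁻².
At the subsolar point the surface absorbs S(1−A) and emits σT⁴ per unit area — no factor of 4, since only the local patch is in balance.
T = [1290 × 0.91 / 5.67×10⁻⁸]^(1/4) = (2.07×10¹⁰)^(1/4) = 379 K.

T_ss ≈ 379 K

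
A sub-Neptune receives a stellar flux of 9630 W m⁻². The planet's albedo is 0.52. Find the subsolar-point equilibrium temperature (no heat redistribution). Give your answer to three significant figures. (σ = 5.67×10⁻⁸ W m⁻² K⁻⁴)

At the subsolar point the surface absorbs S(1−A) and emits σT⁴ per unit area — no factor of 4, since only the local patch is in balance.
T = [9630 × 0.48 / 5.67×10⁻⁸]^(1/4) = (8.15×10¹⁰)^(1/4) = 534 K.

T_ss ≈ 534 K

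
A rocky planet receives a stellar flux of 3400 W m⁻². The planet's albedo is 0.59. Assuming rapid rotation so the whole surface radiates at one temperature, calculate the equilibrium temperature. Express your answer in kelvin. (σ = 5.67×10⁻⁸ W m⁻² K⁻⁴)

T_eq ≈ 280 K

Energy balance: absorbed = emitted ⇒ πR²·S(1−A) = 4πR²·σT_eq⁴, so T_eq⁴ = S(1−A)/(4σ).
T_eq = [3400 × 0.41 / (4 × 5.67×10⁻⁸)]^(1/4) = (6.15×10⁹)^(1/4) = 280 K.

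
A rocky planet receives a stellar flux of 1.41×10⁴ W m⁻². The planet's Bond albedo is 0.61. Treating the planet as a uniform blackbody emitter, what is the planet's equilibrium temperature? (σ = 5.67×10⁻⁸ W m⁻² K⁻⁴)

T_eq ≈ 395 K

Energy balance: absorbed = emitted ⇒ πR²·S(1−A) = 4πR²·σT_eq⁴, so T_eq⁴ = S(1−A)/(4σ).
T_eq = [1.41×10⁴ × 0.39 / (4 × 5.67×10⁻⁸)]^(1/4) = (2.42×10¹⁰)^(1/4) = 395 K.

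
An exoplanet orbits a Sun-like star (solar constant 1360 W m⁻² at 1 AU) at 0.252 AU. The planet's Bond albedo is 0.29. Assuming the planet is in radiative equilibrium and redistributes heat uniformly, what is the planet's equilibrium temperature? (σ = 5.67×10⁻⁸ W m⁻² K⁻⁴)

Flux at 0.252 AU: S = 1360/0.252² = 2.14×10⁴ W m⁻².
Energy balance: absorbed = emitted ⇒ πR²·S(1−A) = 4πR²·σT_eq⁴, so T_eq⁴ = S(1−A)/(4σ).
T_eq = [2.14×10⁴ × 0.71 / (4 × 5.67×10⁻⁸)]^(1/4) = (6.70×10¹⁰)^(1/4) = 509 K.

T_eq ≈ 509 K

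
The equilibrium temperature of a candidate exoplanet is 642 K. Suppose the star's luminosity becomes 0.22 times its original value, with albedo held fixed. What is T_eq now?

T_eq ∝ L^(1/4) · d^(−1/2).
T′ = 642 × 0.22^(1/4) = 440 K.

T_eq ≈ 440 K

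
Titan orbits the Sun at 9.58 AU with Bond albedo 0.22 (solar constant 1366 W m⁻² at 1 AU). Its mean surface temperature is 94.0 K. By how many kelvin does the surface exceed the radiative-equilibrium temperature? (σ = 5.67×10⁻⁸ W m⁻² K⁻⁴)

S = 1366/9.58² = 14.88 W m⁻².
T_eq = [S(1−A)/(4σ)]^(1/4) = [14.88×0.78/(4×5.67×10⁻⁸)]^(1/4) = 84.6 K.
ΔT = T_surf − T_eq = 94 − 84.6.

ΔT ≈ 9.4 K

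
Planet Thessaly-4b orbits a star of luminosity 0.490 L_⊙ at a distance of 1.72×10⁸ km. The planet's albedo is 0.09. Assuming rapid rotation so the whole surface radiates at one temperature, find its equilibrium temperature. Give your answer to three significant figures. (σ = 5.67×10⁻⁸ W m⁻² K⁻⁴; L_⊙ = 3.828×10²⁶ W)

d = 1.72×10⁸ km = 1.72×10¹¹ m.
L = 0.490 × 3.828×10²⁶ = 1.88×10²⁶ W.
Flux: S = L/(4πd²) = 1.88×10²⁶/(4π×(1.72×10¹¹)²) = 505 W m⁻².
Energy balance: absorbed = emitted ⇒ πR²·S(1−A) = 4πR²·σT_eq⁴, so T_eq⁴ = S(1−A)/(4σ).
T_eq = [505 × 0.91 / (4 × 5.67×10⁻⁸)]^(1/4) = (2.02×10⁹)^(1/4) = 212 K.

T_eq ≈ 212 K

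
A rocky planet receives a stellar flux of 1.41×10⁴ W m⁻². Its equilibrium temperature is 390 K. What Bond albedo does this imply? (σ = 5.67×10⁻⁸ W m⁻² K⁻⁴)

A ≈ 0.63

From T_eq⁴ = S(1−A)/(4σ): 1−A = 4σT_eq⁴/S.
1−A = 4 × 5.67×10⁻⁸ × (390)⁴ / 1.41×10⁴ = 0.372.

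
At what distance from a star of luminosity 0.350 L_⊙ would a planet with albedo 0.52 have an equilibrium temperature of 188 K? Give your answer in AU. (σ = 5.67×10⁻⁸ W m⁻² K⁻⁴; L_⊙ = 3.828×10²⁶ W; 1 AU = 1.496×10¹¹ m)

d ≈ 0.898 AU

L = 0.350 × 3.828×10²⁶ = 1.34×10²⁶ W.
From T_eq⁴ = L(1−A)/(16πσd²): d = √[L(1−A)/(16πσT_eq⁴)].
d = √[1.34×10²⁶ × 0.48 / (16π × 5.67×10⁻⁸ × (188)⁴)] = 1.34×10¹¹ m = 0.898 AU.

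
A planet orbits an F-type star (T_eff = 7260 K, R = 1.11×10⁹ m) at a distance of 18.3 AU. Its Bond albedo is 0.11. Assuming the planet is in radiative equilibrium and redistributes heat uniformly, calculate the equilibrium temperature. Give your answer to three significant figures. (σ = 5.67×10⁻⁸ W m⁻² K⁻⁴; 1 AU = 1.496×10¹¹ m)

d = 18.3 AU = 2.74×10¹² m.
L = 4πR_⋆²σT_⋆⁴ = 4π(1.11×10⁹)² × 5.67×10⁻⁸ × (7260)⁴ = 2.44×10²⁷ W.
S = L/(4πd²) = 25.9 W m⁻².
Energy balance: absorbed = emitted ⇒ πR²·S(1−A) = 4πR²·σT_eq⁴, so T_eq⁴ = S(1−A)/(4σ).
T_eq = [25.9 × 0.89 / (4 × 5.67×10⁻⁸)]^(1/4) = (1.02×10⁸)^(1/4) = 100 K.

T_eq ≈ 100 K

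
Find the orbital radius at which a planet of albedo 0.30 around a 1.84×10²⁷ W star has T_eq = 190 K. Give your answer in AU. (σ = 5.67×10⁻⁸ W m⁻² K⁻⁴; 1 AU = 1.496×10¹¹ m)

d ≈ 3.94 AU

From T_eq⁴ = L(1−A)/(16πσd²): d = √[L(1−A)/(16πσT_eq⁴)].
d = √[1.84×10²⁷ × 0.70 / (16π × 5.67×10⁻⁸ × (190)⁴)] = 5.89×10¹¹ m = 3.94 AU.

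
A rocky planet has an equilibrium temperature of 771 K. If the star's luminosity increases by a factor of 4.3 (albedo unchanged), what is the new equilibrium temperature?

T_eq ∝ L^(1/4) · d^(−1/2).
T′ = 771 × 4.3^(1/4) = 1110 K.

T_eq ≈ 1110 K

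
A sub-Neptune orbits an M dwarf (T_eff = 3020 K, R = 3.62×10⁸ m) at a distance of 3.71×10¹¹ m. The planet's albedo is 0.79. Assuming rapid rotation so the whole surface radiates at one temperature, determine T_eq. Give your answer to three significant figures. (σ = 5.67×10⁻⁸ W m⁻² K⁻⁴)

T_eq ≈ 45.2 K

L = 4πR_⋆²σT_⋆⁴ = 4π(3.62×10⁸)² × 5.67×10⁻⁸ × (3020)⁴ = 7.77×10²⁴ W.
S = L/(4πd²) = 4.49 W m⁻².
Energy balance: absorbed = emitted ⇒ πR²·S(1−A) = 4πR²·σT_eq⁴, so T_eq⁴ = S(1−A)/(4σ).
T_eq = [4.49 × 0.21 / (4 × 5.67×10⁻⁸)]^(1/4) = (4.16×10⁶)^(1/4) = 45.2 K.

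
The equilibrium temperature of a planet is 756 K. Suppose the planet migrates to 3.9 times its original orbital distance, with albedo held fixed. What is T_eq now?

T_eq ∝ L^(1/4) · d^(−1/2).
T′ = 756 / 3.9^(1/2) = 383 K.

T_eq ≈ 383 K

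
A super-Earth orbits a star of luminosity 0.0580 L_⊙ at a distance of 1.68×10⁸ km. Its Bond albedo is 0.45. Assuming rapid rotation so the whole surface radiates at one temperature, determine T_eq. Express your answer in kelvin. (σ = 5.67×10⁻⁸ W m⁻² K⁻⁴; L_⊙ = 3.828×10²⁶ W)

d = 1.68×10⁸ km = 1.68×10¹¹ m.
L = 0.0580 × 3.828×10²⁶ = 2.22×10²⁵ W.
Flux: S = L/(4πd²) = 2.22×10²⁵/(4π×(1.68×10¹¹)²) = 62.6 W m⁻².
Energy balance: absorbed = emitted ⇒ πR²·S(1−A) = 4πR²·σT_eq⁴, so T_eq⁴ = S(1−A)/(4σ).
T_eq = [62.6 × 0.55 / (4 × 5.67×10⁻⁸)]^(1/4) = (1.52×10⁸)^(1/4) = 111 K.

T_eq ≈ 111 K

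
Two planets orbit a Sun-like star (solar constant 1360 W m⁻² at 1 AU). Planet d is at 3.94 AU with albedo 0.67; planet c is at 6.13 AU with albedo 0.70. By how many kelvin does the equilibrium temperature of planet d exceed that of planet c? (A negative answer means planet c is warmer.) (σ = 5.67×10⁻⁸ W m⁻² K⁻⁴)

ΔT ≈ 23.1 K

T_eq = [S₀(1−A)/(4σd²)]^(1/4), so T ∝ (1−A)^(1/4) / √d.
T₁ = [1360×0.33/(4×5.67×10⁻⁸×3.94²)]^(1/4) = 106.26 K.
T₂ = [1360×0.30/(4×5.67×10⁻⁸×6.13²)]^(1/4) = 83.18 K.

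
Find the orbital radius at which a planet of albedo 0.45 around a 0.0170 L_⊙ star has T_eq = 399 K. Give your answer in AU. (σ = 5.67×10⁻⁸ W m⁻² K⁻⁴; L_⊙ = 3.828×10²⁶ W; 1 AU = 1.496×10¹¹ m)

L = 0.0170 × 3.828×10²⁶ = 6.51×10²⁴ W.
From T_eq⁴ = L(1−A)/(16πσd²): d = √[L(1−A)/(16πσT_eq⁴)].
d = √[6.51×10²⁴ × 0.55 / (16π × 5.67×10⁻⁸ × (399)⁴)] = 7.04×10⁹ m = 0.0471 AU.

d ≈ 0.0471 AU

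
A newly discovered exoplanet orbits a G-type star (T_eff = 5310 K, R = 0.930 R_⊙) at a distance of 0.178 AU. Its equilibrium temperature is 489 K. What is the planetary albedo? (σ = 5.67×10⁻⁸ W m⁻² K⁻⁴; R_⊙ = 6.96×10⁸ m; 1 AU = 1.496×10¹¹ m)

A ≈ 0.51

R_⋆ = 0.930 × 6.96×10⁸ = 6.47×10⁸ m.
d = 0.178 AU = 2.66×10¹⁰ m.
L = 4πR_⋆²σT_⋆⁴ = 4π(6.47×10⁸)² × 5.67×10⁻⁸ × (5310)⁴ = 2.37×10²⁶ W.
S = L/(4πd²) = 2.66×10⁴ W m⁻².
From T_eq⁴ = S(1−A)/(4σ): 1−A = 4σT_eq⁴/S.
1−A = 4 × 5.67×10⁻⁸ × (489)⁴ / 2.66×10⁴ = 0.487.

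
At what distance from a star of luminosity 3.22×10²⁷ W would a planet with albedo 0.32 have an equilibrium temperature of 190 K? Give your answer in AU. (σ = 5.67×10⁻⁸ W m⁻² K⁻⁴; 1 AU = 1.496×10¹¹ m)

From T_eq⁴ = L(1−A)/(16πσd²): d = √[L(1−A)/(16πσT_eq⁴)].
d = √[3.22×10²⁷ × 0.68 / (16π × 5.67×10⁻⁸ × (190)⁴)] = 7.68×10¹¹ m = 5.13 AU.

d ≈ 5.13 AU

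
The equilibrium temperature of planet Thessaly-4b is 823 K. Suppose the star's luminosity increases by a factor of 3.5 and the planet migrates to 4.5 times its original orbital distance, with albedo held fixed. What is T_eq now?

T_eq ∝ L^(1/4) · d^(−1/2).
T′ = 823 × 3.5^(1/4) / 4.5^(1/2) = 531 K.

T_eq ≈ 531 K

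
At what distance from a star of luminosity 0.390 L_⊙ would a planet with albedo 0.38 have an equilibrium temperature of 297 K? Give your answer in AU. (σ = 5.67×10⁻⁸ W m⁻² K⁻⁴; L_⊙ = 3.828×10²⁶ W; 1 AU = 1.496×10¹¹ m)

L = 0.390 × 3.828×10²⁶ = 1.49×10²⁶ W.
From T_eq⁴ = L(1−A)/(16πσd²): d = √[L(1−A)/(16πσT_eq⁴)].
d = √[1.49×10²⁶ × 0.62 / (16π × 5.67×10⁻⁸ × (297)⁴)] = 6.46×10¹⁰ m = 0.432 AU.

d ≈ 0.432 AU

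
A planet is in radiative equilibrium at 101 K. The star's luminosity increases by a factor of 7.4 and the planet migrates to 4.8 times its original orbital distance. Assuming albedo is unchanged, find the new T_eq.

T_eq ∝ L^(1/4) · d^(−1/2).
T′ = 101 × 7.4^(1/4) / 4.8^(1/2) = 76.0 K.

T_eq ≈ 76.0 K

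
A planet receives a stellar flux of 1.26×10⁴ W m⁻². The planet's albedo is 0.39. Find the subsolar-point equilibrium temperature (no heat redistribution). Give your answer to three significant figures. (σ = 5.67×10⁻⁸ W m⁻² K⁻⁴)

At the subsolar point the surface absorbs S(1−A) and emits σT⁴ per unit area — no factor of 4, since only the local patch is in balance.
T = [1.26×10⁴ × 0.61 / 5.67×10⁻⁸]^(1/4) = (1.36×10¹¹)^(1/4) = 607 K.

T_ss ≈ 607 K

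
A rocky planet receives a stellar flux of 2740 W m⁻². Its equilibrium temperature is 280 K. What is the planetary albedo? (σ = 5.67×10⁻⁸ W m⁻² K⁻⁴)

A ≈ 0.49

From T_eq⁴ = S(1−A)/(4σ): 1−A = 4σT_eq⁴/S.
1−A = 4 × 5.67×10⁻⁸ × (280)⁴ / 2740 = 0.509.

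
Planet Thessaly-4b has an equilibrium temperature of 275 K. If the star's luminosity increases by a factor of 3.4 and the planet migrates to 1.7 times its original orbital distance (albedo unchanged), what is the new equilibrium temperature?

T_eq ∝ L^(1/4) · d^(−1/2).
T′ = 275 × 3.4^(1/4) / 1.7^(1/2) = 286 K.

T_eq ≈ 286 K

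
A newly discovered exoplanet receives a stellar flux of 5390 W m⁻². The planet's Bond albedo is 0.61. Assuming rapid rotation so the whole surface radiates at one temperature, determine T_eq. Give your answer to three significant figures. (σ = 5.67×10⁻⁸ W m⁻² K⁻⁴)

Energy balance: absorbed = emitted ⇒ πR²·S(1−A) = 4πR²·σT_eq⁴, so T_eq⁴ = S(1−A)/(4σ).
T_eq = [5390 × 0.39 / (4 × 5.67×10⁻⁸)]^(1/4) = (9.27×10⁹)^(1/4) = 310 K.

T_eq ≈ 310 K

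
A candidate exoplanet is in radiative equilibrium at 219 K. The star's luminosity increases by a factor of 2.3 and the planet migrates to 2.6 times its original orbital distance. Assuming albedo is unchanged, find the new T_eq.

T_eq ≈ 167 K

T_eq ∝ L^(1/4) · d^(−1/2).
T′ = 219 × 2.3^(1/4) / 2.6^(1/2) = 167 K.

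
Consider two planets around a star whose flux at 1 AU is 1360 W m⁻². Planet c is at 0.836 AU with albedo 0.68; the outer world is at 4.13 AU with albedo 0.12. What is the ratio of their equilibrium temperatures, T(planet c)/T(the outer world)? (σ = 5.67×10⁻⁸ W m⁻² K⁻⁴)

T₁/T₂ ≈ 1.726

T_eq = [S₀(1−A)/(4σd²)]^(1/4), so T ∝ (1−A)^(1/4) / √d.
T₁ = [1360×0.32/(4×5.67×10⁻⁸×0.836²)]^(1/4) = 228.91 K.
T₂ = [1360×0.88/(4×5.67×10⁻⁸×4.13²)]^(1/4) = 132.62 K.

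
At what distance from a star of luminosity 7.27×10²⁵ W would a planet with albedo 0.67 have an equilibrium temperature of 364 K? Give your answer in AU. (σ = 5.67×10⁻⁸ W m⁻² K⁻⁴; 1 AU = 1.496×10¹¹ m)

From T_eq⁴ = L(1−A)/(16πσd²): d = √[L(1−A)/(16πσT_eq⁴)].
d = √[7.27×10²⁵ × 0.33 / (16π × 5.67×10⁻⁸ × (364)⁴)] = 2.19×10¹⁰ m = 0.146 AU.

d ≈ 0.146 AU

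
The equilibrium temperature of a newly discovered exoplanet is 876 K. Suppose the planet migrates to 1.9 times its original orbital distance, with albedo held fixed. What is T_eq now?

T_eq ≈ 636 K

T_eq ∝ L^(1/4) · d^(−1/2).
T′ = 876 / 1.9^(1/2) = 636 K.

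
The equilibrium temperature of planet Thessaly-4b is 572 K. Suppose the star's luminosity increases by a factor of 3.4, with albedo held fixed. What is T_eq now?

T_eq ≈ 777 K

T_eq ∝ L^(1/4) · d^(−1/2).
T′ = 572 × 3.4^(1/4) = 777 K.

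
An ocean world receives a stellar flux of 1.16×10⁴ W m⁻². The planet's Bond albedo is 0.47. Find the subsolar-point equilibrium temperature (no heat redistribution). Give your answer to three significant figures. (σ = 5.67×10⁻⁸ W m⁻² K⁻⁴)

At the subsolar point the surface absorbs S(1−A) and emits σT⁴ per unit area — no factor of 4, since only the local patch is in balance.
T = [1.16×10⁴ × 0.53 / 5.67×10⁻⁸]^(1/4) = (1.08×10¹¹)^(1/4) = 574 K.

T_ss ≈ 574 K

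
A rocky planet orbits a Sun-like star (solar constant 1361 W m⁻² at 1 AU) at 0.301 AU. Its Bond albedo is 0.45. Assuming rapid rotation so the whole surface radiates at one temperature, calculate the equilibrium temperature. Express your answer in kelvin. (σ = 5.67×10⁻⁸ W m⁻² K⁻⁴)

Flux at 0.301 AU: S = 1361/0.301² = 1.50×10⁴ W m⁻².
Energy balance: absorbed = emitted ⇒ πR²·S(1−A) = 4πR²·σT_eq⁴, so T_eq⁴ = S(1−A)/(4σ).
T_eq = [1.50×10⁴ × 0.55 / (4 × 5.67×10⁻⁸)]^(1/4) = (3.64×10¹⁰)^(1/4) = 437 K.

T_eq ≈ 437 K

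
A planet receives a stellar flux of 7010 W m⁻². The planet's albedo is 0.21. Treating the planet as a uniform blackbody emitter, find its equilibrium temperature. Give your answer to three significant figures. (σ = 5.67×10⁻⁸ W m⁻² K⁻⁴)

T_eq ≈ 395 K

Energy balance: absorbed = emitted ⇒ πR²·S(1−A) = 4πR²·σT_eq⁴, so T_eq⁴ = S(1−A)/(4σ).
T_eq = [7010 × 0.79 / (4 × 5.67×10⁻⁸)]^(1/4) = (2.44×10¹⁰)^(1/4) = 395 K.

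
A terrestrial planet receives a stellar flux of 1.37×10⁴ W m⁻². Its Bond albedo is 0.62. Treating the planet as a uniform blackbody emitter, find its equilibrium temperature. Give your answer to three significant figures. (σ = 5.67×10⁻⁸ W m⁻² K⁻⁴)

T_eq ≈ 389 K

Energy balance: absorbed = emitted ⇒ πR²·S(1−A) = 4πR²·σT_eq⁴, so T_eq⁴ = S(1−A)/(4σ).
T_eq = [1.37×10⁴ × 0.38 / (4 × 5.67×10⁻⁸)]^(1/4) = (2.30×10¹⁰)^(1/4) = 389 K.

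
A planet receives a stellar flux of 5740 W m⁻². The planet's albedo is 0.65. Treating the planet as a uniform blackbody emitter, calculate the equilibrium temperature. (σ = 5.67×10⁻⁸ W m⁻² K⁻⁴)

T_eq ≈ 307 K

Energy balance: absorbed = emitted ⇒ πR²·S(1−A) = 4πR²·σT_eq⁴, so T_eq⁴ = S(1−A)/(4σ).
T_eq = [5740 × 0.35 / (4 × 5.67×10⁻⁸)]^(1/4) = (8.86×10⁹)^(1/4) = 307 K.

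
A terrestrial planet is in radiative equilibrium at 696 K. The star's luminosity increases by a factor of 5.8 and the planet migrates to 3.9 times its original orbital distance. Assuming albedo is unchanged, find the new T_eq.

T_eq ≈ 547 K

T_eq ∝ L^(1/4) · d^(−1/2).
T′ = 696 × 5.8^(1/4) / 3.9^(1/2) = 547 K.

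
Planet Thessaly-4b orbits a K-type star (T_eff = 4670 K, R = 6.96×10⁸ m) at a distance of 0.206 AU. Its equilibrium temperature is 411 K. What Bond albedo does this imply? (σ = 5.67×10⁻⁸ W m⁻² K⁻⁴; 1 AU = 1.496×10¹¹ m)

d = 0.206 AU = 3.08×10¹⁰ m.
L = 4πR_⋆²σT_⋆⁴ = 4π(6.96×10⁸)² × 5.67×10⁻⁸ × (4670)⁴ = 1.64×10²⁶ W.
S = L/(4πd²) = 1.38×10⁴ W m⁻².
From T_eq⁴ = S(1−A)/(4σ): 1−A = 4σT_eq⁴/S.
1−A = 4 × 5.67×10⁻⁸ × (411)⁴ / 1.38×10⁴ = 0.470.

A ≈ 0.53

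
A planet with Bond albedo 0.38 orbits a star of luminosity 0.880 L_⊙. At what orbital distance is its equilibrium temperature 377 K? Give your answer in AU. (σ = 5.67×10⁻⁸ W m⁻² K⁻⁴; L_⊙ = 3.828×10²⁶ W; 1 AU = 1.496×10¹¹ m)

d ≈ 0.403 AU

L = 0.880 × 3.828×10²⁶ = 3.37×10²⁶ W.
From T_eq⁴ = L(1−A)/(16πσd²): d = √[L(1−A)/(16πσT_eq⁴)].
d = √[3.37×10²⁶ × 0.62 / (16π × 5.67×10⁻⁸ × (377)⁴)] = 6.02×10¹⁰ m = 0.403 AU.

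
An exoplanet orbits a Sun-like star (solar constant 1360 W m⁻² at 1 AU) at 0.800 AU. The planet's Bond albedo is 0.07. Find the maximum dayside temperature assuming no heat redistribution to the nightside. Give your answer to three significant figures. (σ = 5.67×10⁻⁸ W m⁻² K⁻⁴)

Flux at 0.800 AU: S = 1360/0.800² = 2120 W m⁻².
With no redistribution each surface element balances locally: S(1−A) = σT⁴.
T = [2120 × 0.93 / 5.67×10⁻⁸]^(1/4) = (3.49×10¹⁰)^(1/4) = 432 K.

T_ss ≈ 432 K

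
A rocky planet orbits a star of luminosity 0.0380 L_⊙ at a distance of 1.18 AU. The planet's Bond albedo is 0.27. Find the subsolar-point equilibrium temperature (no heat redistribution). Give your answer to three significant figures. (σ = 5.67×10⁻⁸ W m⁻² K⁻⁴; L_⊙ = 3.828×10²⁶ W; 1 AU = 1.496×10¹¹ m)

d = 1.18 AU = 1.77×10¹¹ m.
L = 0.0380 × 3.828×10²⁶ = 1.45×10²⁵ W.
Flux: S = L/(4πd²) = 1.45×10²⁵/(4π×(1.77×10¹¹)²) = 37.1 W m⁻².
At the subsolar point the surface absorbs S(1−A) and emits σT⁴ per unit area — no factor of 4, since only the local patch is in balance.
T = [37.1 × 0.73 / 5.67×10⁻⁸]^(1/4) = (4.78×10⁸)^(1/4) = 148 K.

T_ss ≈ 148 K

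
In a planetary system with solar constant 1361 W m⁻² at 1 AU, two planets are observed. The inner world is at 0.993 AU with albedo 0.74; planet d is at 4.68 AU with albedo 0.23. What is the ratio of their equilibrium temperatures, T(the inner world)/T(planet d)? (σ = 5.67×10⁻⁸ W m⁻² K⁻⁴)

T_eq = [S₀(1−A)/(4σd²)]^(1/4), so T ∝ (1−A)^(1/4) / √d.
T₁ = [1361×0.26/(4×5.67×10⁻⁸×0.993²)]^(1/4) = 199.44 K.
T₂ = [1361×0.77/(4×5.67×10⁻⁸×4.68²)]^(1/4) = 120.52 K.

T₁/T₂ ≈ 1.655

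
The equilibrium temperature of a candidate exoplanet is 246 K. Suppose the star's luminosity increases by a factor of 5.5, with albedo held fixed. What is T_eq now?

T_eq ≈ 377 K

T_eq ∝ L^(1/4) · d^(−1/2).
T′ = 246 × 5.5^(1/4) = 377 K.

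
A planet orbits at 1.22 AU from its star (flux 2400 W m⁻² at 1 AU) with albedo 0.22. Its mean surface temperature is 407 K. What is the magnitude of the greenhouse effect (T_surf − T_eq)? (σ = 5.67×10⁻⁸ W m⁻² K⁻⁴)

ΔT ≈ 134.1 K

S = 2400/1.22² = 1612 W m⁻².
T_eq = [S(1−A)/(4σ)]^(1/4) = [1612×0.78/(4×5.67×10⁻⁸)]^(1/4) = 272.9 K.
ΔT = T_surf − T_eq = 407 − 272.9.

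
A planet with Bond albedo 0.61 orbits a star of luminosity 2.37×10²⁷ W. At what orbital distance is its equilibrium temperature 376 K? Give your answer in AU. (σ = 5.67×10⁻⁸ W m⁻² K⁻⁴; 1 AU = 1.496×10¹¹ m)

d ≈ 0.851 AU

From T_eq⁴ = L(1−A)/(16πσd²): d = √[L(1−A)/(16πσT_eq⁴)].
d = √[2.37×10²⁷ × 0.39 / (16π × 5.67×10⁻⁸ × (376)⁴)] = 1.27×10¹¹ m = 0.851 AU.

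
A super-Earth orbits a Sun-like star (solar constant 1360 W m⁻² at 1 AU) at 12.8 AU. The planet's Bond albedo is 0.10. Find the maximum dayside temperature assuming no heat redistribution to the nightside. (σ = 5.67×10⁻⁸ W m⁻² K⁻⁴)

Flux at 12.8 AU: S = 1360/12.8² = 8.30 W m⁻².
With no redistribution each surface element balances locally: S(1−A) = σT⁴.
T = [8.30 × 0.90 / 5.67×10⁻⁸]^(1/4) = (1.32×10⁸)^(1/4) = 107 K.

T_ss ≈ 107 K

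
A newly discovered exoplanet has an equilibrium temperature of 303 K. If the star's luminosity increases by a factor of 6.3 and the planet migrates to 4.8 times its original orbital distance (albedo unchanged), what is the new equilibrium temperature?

T_eq ≈ 219 K

T_eq ∝ L^(1/4) · d^(−1/2).
T′ = 303 × 6.3^(1/4) / 4.8^(1/2) = 219 K.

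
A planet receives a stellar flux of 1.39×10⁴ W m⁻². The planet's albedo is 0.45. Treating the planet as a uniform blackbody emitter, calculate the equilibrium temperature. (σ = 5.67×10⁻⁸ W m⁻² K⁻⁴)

T_eq ≈ 428 K

Energy balance: absorbed = emitted ⇒ πR²·S(1−A) = 4πR²·σT_eq⁴, so T_eq⁴ = S(1−A)/(4σ).
T_eq = [1.39×10⁴ × 0.55 / (4 × 5.67×10⁻⁸)]^(1/4) = (3.37×10¹⁰)^(1/4) = 428 K.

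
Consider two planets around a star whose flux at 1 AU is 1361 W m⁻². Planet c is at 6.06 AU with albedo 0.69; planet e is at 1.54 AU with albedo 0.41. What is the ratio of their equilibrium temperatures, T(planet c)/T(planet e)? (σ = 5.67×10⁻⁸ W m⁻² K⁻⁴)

T₁/T₂ ≈ 0.429

T_eq = [S₀(1−A)/(4σd²)]^(1/4), so T ∝ (1−A)^(1/4) / √d.
T₁ = [1361×0.31/(4×5.67×10⁻⁸×6.06²)]^(1/4) = 84.36 K.
T₂ = [1361×0.59/(4×5.67×10⁻⁸×1.54²)]^(1/4) = 196.57 K.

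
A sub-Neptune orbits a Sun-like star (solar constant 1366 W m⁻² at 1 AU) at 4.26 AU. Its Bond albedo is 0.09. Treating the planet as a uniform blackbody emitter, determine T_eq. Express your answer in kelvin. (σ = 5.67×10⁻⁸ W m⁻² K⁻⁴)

T_eq ≈ 132 K

Flux at 4.26 AU: S = 1366/4.26² = 75.3 W m⁻².
Energy balance: absorbed = emitted ⇒ πR²·S(1−A) = 4πR²·σT_eq⁴, so T_eq⁴ = S(1−A)/(4σ).
T_eq = [75.3 × 0.91 / (4 × 5.67×10⁻⁸)]^(1/4) = (3.02×10⁸)^(1/4) = 132 K.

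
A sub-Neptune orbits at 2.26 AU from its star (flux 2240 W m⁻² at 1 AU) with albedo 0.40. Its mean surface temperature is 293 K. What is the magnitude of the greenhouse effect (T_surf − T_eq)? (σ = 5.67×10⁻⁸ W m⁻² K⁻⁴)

ΔT ≈ 108.4 K

S = 2240/2.26² = 438.6 W m⁻².
T_eq = [S(1−A)/(4σ)]^(1/4) = [438.6×0.60/(4×5.67×10⁻⁸)]^(1/4) = 184.6 K.
ΔT = T_surf − T_eq = 293 − 184.6.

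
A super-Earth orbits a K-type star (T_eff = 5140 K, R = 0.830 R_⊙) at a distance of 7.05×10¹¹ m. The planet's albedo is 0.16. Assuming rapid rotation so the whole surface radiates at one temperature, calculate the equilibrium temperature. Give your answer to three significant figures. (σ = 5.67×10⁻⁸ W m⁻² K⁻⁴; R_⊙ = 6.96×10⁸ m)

T_eq ≈ 99.6 K

R_⋆ = 0.830 × 6.96×10⁸ = 5.78×10⁸ m.
L = 4πR_⋆²σT_⋆⁴ = 4π(5.78×10⁸)² × 5.67×10⁻⁸ × (5140)⁴ = 1.66×10²⁶ W.
S = L/(4πd²) = 26.6 W m⁻².
Energy balance: absorbed = emitted ⇒ πR²·S(1−A) = 4πR²·σT_eq⁴, so T_eq⁴ = S(1−A)/(4σ).
T_eq = [26.6 × 0.84 / (4 × 5.67×10⁻⁸)]^(1/4) = (9.84×10⁷)^(1/4) = 99.6 K.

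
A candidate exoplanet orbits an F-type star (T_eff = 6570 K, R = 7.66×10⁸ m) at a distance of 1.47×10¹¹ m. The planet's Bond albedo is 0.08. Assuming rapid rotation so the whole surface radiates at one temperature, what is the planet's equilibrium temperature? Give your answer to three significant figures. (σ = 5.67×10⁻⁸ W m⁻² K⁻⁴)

L = 4πR_⋆²σT_⋆⁴ = 4π(7.66×10⁸)² × 5.67×10⁻⁸ × (6570)⁴ = 7.79×10²⁶ W.
S = L/(4πd²) = 2870 W m⁻².
Energy balance: absorbed = emitted ⇒ πR²·S(1−A) = 4πR²·σT_eq⁴, so T_eq⁴ = S(1−A)/(4σ).
T_eq = [2870 × 0.92 / (4 × 5.67×10⁻⁸)]^(1/4) = (1.16×10¹⁰)^(1/4) = 328 K.

T_eq ≈ 328 K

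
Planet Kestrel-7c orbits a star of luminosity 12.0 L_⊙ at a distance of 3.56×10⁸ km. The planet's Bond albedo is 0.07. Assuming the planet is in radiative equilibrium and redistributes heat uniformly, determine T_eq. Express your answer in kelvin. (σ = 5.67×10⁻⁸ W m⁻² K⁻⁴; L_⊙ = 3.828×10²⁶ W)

d = 3.56×10⁸ km = 3.56×10¹¹ m.
L = 12.0 × 3.828×10²⁶ = 4.59×10²⁷ W.
Flux: S = L/(4πd²) = 4.59×10²⁷/(4π×(3.56×10¹¹)²) = 2880 W m⁻².
Energy balance: absorbed = emitted ⇒ πR²·S(1−A) = 4πR²·σT_eq⁴, so T_eq⁴ = S(1−A)/(4σ).
T_eq = [2880 × 0.93 / (4 × 5.67×10⁻⁸)]^(1/4) = (1.18×10¹⁰)^(1/4) = 330 K.

T_eq ≈ 330 K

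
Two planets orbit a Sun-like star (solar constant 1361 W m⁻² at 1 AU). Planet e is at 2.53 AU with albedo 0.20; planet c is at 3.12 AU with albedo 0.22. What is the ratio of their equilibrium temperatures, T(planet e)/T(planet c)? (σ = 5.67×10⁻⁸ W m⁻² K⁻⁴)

T_eq = [S₀(1−A)/(4σd²)]^(1/4), so T ∝ (1−A)^(1/4) / √d.
T₁ = [1361×0.80/(4×5.67×10⁻⁸×2.53²)]^(1/4) = 165.49 K.
T₂ = [1361×0.78/(4×5.67×10⁻⁸×3.12²)]^(1/4) = 148.08 K.

T₁/T₂ ≈ 1.118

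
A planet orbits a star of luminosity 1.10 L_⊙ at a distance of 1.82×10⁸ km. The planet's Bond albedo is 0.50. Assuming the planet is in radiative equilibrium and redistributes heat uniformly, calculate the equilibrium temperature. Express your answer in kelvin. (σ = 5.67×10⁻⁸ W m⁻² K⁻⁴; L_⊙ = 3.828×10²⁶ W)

d = 1.82×10⁸ km = 1.82×10¹¹ m.
L = 1.10 × 3.828×10²⁶ = 4.21×10²⁶ W.
Flux: S = L/(4πd²) = 4.21×10²⁶/(4π×(1.82×10¹¹)²) = 1010 W m⁻².
Energy balance: absorbed = emitted ⇒ πR²·S(1−A) = 4πR²·σT_eq⁴, so T_eq⁴ = S(1−A)/(4σ).
T_eq = [1010 × 0.50 / (4 × 5.67×10⁻⁸)]^(1/4) = (2.23×10⁹)^(1/4) = 217 K.

T_eq ≈ 217 K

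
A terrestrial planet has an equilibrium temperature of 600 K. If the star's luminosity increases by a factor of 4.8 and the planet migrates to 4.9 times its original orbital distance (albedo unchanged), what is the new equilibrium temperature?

T_eq ≈ 401 K

T_eq ∝ L^(1/4) · d^(−1/2).
T′ = 600 × 4.8^(1/4) / 4.9^(1/2) = 401 K.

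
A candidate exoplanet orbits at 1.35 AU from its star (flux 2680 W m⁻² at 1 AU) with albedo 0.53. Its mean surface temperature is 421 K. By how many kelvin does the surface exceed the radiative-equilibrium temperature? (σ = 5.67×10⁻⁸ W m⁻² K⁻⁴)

S = 2680/1.35² = 1471 W m⁻².
T_eq = [S(1−A)/(4σ)]^(1/4) = [1471×0.47/(4×5.67×10⁻⁸)]^(1/4) = 235.0 K.
ΔT = T_surf − T_eq = 421 − 235.0.

ΔT ≈ 186.0 K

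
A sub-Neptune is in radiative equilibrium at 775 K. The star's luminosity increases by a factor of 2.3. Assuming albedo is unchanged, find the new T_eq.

T_eq ∝ L^(1/4) · d^(−1/2).
T′ = 775 × 2.3^(1/4) = 954 K.

T_eq ≈ 954 K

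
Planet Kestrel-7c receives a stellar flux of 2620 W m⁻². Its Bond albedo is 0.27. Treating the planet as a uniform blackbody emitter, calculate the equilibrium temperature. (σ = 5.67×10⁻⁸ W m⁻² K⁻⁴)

T_eq ≈ 303 K

Energy balance: absorbed = emitted ⇒ πR²·S(1−A) = 4πR²·σT_eq⁴, so T_eq⁴ = S(1−A)/(4σ).
T_eq = [2620 × 0.73 / (4 × 5.67×10⁻⁸)]^(1/4) = (8.43×10⁹)^(1/4) = 303 K.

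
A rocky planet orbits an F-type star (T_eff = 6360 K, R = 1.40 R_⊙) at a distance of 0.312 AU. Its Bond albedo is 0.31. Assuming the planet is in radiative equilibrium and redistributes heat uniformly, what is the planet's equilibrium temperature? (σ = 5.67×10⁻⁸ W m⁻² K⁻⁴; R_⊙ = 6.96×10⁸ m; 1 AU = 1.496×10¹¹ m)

T_eq ≈ 592 K

R_⋆ = 1.40 × 6.96×10⁸ = 9.74×10⁸ m.
d = 0.312 AU = 4.67×10¹⁰ m.
L = 4πR_⋆²σT_⋆⁴ = 4π(9.74×10⁸)² × 5.67×10⁻⁸ × (6360)⁴ = 1.11×10²⁷ W.
S = L/(4πd²) = 4.04×10⁴ W m⁻².
Energy balance: absorbed = emitted ⇒ πR²·S(1−A) = 4πR²·σT_eq⁴, so T_eq⁴ = S(1−A)/(4σ).
T_eq = [4.04×10⁴ × 0.69 / (4 × 5.67×10⁻⁸)]^(1/4) = (1.23×10¹¹)^(1/4) = 592 K.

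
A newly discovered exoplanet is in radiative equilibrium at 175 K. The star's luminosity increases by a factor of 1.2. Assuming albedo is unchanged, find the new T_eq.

T_eq ∝ L^(1/4) · d^(−1/2).
T′ = 175 × 1.2^(1/4) = 183 K.

T_eq ≈ 183 K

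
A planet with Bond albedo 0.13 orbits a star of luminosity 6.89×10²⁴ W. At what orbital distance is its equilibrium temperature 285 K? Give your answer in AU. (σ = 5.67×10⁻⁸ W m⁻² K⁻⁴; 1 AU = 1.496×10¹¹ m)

d ≈ 0.119 AU

From T_eq⁴ = L(1−A)/(16πσd²): d = √[L(1−A)/(16πσT_eq⁴)].
d = √[6.89×10²⁴ × 0.87 / (16π × 5.67×10⁻⁸ × (285)⁴)] = 1.79×10¹⁰ m = 0.119 AU.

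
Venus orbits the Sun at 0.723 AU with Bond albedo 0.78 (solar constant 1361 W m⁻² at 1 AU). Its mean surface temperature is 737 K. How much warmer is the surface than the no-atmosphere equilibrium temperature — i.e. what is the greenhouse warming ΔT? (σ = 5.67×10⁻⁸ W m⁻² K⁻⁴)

ΔT ≈ 512.8 K

S = 1361/0.723² = 2604 W m⁻².
T_eq = [S(1−A)/(4σ)]^(1/4) = [2604×0.22/(4×5.67×10⁻⁸)]^(1/4) = 224.2 K.
ΔT = T_surf − T_eq = 737 − 224.2.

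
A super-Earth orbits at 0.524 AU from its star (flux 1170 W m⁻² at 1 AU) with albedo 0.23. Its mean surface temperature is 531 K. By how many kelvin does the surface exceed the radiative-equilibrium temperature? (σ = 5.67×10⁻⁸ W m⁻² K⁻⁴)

S = 1170/0.524² = 4261 W m⁻².
T_eq = [S(1−A)/(4σ)]^(1/4) = [4261×0.77/(4×5.67×10⁻⁸)]^(1/4) = 346.8 K.
ΔT = T_surf − T_eq = 531 − 346.8.

ΔT ≈ 184.2 K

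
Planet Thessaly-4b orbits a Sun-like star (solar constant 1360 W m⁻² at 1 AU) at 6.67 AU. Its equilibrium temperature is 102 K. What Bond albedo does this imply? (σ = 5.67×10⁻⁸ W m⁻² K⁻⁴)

Flux at 6.67 AU: S = 1360/6.67² = 30.6 W m⁻².
From T_eq⁴ = S(1−A)/(4σ): 1−A = 4σT_eq⁴/S.
1−A = 4 × 5.67×10⁻⁸ × (102)⁴ / 30.6 = 0.803.

A ≈ 0.20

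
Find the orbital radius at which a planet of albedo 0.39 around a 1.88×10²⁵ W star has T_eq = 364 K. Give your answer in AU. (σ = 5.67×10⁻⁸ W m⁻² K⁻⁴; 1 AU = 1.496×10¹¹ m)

From T_eq⁴ = L(1−A)/(16πσd²): d = √[L(1−A)/(16πσT_eq⁴)].
d = √[1.88×10²⁵ × 0.61 / (16π × 5.67×10⁻⁸ × (364)⁴)] = 1.51×10¹⁰ m = 0.101 AU.

d ≈ 0.101 AU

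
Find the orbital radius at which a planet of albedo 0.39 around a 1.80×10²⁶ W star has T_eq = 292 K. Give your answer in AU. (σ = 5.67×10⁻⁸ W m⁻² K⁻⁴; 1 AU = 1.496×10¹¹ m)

From T_eq⁴ = L(1−A)/(16πσd²): d = √[L(1−A)/(16πσT_eq⁴)].
d = √[1.80×10²⁶ × 0.61 / (16π × 5.67×10⁻⁸ × (292)⁴)] = 7.28×10¹⁰ m = 0.487 AU.

d ≈ 0.487 AU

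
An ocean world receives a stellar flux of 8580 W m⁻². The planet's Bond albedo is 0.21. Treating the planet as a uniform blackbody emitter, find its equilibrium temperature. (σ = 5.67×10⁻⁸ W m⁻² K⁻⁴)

T_eq ≈ 416 K

Energy balance: absorbed = emitted ⇒ πR²·S(1−A) = 4πR²·σT_eq⁴, so T_eq⁴ = S(1−A)/(4σ).
T_eq = [8580 × 0.79 / (4 × 5.67×10⁻⁸)]^(1/4) = (2.99×10¹⁰)^(1/4) = 416 K.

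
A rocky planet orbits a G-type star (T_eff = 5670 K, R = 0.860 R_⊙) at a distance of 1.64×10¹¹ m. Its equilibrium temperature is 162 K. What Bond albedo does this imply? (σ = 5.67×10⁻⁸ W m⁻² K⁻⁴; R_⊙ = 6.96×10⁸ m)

A ≈ 0.80

R_⋆ = 0.860 × 6.96×10⁸ = 5.99×10⁸ m.
L = 4πR_⋆²σT_⋆⁴ = 4π(5.99×10⁸)² × 5.67×10⁻⁸ × (5670)⁴ = 2.64×10²⁶ W.
S = L/(4πd²) = 781 W m⁻².
From T_eq⁴ = S(1−A)/(4σ): 1−A = 4σT_eq⁴/S.
1−A = 4 × 5.67×10⁻⁸ × (162)⁴ / 781 = 0.200.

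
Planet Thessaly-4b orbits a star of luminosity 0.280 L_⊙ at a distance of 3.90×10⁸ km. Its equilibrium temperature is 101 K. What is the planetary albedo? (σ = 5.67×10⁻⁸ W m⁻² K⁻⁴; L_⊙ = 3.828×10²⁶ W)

A ≈ 0.58

d = 3.90×10⁸ km = 3.90×10¹¹ m.
L = 0.280 × 3.828×10²⁶ = 1.07×10²⁶ W.
Flux: S = L/(4πd²) = 1.07×10²⁶/(4π×(3.90×10¹¹)²) = 56.1 W m⁻².
From T_eq⁴ = S(1−A)/(4σ): 1−A = 4σT_eq⁴/S.
1−A = 4 × 5.67×10⁻⁸ × (101)⁴ / 56.1 = 0.421.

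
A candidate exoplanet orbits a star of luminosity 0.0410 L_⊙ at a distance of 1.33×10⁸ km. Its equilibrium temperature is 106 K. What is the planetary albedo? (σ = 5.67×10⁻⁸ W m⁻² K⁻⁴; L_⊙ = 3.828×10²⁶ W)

A ≈ 0.59

d = 1.33×10⁸ km = 1.33×10¹¹ m.
L = 0.0410 × 3.828×10²⁶ = 1.57×10²⁵ W.
Flux: S = L/(4πd²) = 1.57×10²⁵/(4π×(1.33×10¹¹)²) = 70.6 W m⁻².
From T_eq⁴ = S(1−A)/(4σ): 1−A = 4σT_eq⁴/S.
1−A = 4 × 5.67×10⁻⁸ × (106)⁴ / 70.6 = 0.406.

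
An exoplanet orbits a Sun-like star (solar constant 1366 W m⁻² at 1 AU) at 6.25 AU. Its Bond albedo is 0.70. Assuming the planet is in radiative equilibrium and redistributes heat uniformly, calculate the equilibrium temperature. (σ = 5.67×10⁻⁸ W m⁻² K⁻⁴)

Flux at 6.25 AU: S = 1366/6.25² = 35.0 W m⁻².
Energy balance: absorbed = emitted ⇒ πR²·S(1−A) = 4πR²·σT_eq⁴, so T_eq⁴ = S(1−A)/(4σ).
T_eq = [35.0 × 0.30 / (4 × 5.67×10⁻⁸)]^(1/4) = (4.63×10⁷)^(1/4) = 82.5 K.

T_eq ≈ 82.5 K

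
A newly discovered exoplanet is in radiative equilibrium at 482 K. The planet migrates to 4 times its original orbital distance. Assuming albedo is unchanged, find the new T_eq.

T_eq ∝ L^(1/4) · d^(−1/2).
T′ = 482 / 4^(1/2) = 241 K.

T_eq ≈ 241 K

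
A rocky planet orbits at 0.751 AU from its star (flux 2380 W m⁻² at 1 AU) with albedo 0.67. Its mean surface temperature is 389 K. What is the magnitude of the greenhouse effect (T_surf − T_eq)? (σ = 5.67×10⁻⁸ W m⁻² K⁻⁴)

S = 2380/0.751² = 4220 W m⁻².
T_eq = [S(1−A)/(4σ)]^(1/4) = [4220×0.33/(4×5.67×10⁻⁸)]^(1/4) = 279.9 K.
ΔT = T_surf − T_eq = 389 − 279.9.

ΔT ≈ 109.1 K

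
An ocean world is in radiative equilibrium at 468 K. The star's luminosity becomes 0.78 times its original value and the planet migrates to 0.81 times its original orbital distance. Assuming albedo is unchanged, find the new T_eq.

T_eq ∝ L^(1/4) · d^(−1/2).
T′ = 468 × 0.78^(1/4) / 0.81^(1/2) = 489 K.

T_eq ≈ 489 K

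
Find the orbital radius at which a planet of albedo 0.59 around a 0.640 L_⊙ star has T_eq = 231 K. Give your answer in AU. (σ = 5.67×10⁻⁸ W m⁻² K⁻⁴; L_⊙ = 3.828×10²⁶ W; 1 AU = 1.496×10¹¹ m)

d ≈ 0.744 AU

L = 0.640 × 3.828×10²⁶ = 2.45×10²⁶ W.
From T_eq⁴ = L(1−A)/(16πσd²): d = √[L(1−A)/(16πσT_eq⁴)].
d = √[2.45×10²⁶ × 0.41 / (16π × 5.67×10⁻⁸ × (231)⁴)] = 1.11×10¹¹ m = 0.744 AU.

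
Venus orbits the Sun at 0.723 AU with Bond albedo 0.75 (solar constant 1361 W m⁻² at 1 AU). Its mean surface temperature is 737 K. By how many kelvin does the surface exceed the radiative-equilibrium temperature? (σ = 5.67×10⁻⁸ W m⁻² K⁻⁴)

ΔT ≈ 505.5 K

S = 1361/0.723² = 2604 W m⁻².
T_eq = [S(1−A)/(4σ)]^(1/4) = [2604×0.25/(4×5.67×10⁻⁸)]^(1/4) = 231.5 K.
ΔT = T_surf − T_eq = 737 − 231.5.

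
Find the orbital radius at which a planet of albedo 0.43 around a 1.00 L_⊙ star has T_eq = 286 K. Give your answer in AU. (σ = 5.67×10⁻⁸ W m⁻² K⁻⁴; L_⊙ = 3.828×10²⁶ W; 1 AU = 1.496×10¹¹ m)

L = 1.00 × 3.828×10²⁶ = 3.83×10²⁶ W.
From T_eq⁴ = L(1−A)/(16πσd²): d = √[L(1−A)/(16πσT_eq⁴)].
d = √[3.83×10²⁶ × 0.57 / (16π × 5.67×10⁻⁸ × (286)⁴)] = 1.07×10¹¹ m = 0.715 AU.

d ≈ 0.715 AU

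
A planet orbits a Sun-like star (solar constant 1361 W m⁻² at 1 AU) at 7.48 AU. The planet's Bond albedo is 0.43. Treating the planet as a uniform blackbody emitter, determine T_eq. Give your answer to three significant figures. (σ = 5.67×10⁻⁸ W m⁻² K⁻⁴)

Flux at 7.48 AU: S = 1361/7.48² = 24.3 W m⁻².
Energy balance: absorbed = emitted ⇒ πR²·S(1−A) = 4πR²·σT_eq⁴, so T_eq⁴ = S(1−A)/(4σ).
T_eq = [24.3 × 0.57 / (4 × 5.67×10⁻⁸)]^(1/4) = (6.11×10⁷)^(1/4) = 88.4 K.

T_eq ≈ 88.4 K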